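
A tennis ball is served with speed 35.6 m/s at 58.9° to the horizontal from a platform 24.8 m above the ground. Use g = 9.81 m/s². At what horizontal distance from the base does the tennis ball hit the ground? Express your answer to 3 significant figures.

128 m

Components: v_x = 35.6 cos 58.9° = 18.39 m/s, v_y = 35.6 sin 58.9° = 30.48 m/s.
Vertical: 0 = 24.8 + 30.48 t − ½(9.81) t² ⇒ 4.905 t² − 30.48 t − 24.8 = 0.
t = [30.48 + √(929.0 + 486.6)] / 9.810 = 6.942 s.
Horizontal: R = v_x · t = 18.39 × 6.942 = 128 m.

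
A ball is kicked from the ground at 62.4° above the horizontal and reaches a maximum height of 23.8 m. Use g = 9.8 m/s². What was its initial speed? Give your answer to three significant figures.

At maximum height v_y = 0, so (v₀ sin θ)² = 2 g H.
v₀ sin 62.4° = √(2 × 9.8 × 23.8) = 21.60 m/s.
v₀ = 21.60 / sin 62.4° = 21.60 / 0.8862 = 24.4 m/s.

24.4 m/s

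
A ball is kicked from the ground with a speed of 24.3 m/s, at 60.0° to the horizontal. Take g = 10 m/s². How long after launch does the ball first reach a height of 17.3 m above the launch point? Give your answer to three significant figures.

v_y0 = 24.3 sin 60.0° = 21.04 m/s.
Set y = v_y0 t − ½ g t² = 17.3: 5.000 t² − 21.04 t + 17.3 = 0.
t = [21.04 ± √(442.7 − 346.0)] / 10 = (21.04 ± 9.834) / 10, giving t = 1.12 s or t = 3.09 s.
The ball is on the way up at the first time, so t = 1.12 s.

1.12 s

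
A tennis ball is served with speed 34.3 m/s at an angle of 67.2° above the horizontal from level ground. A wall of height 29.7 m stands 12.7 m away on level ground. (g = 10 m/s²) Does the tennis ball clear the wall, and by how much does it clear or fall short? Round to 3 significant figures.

No — it falls 4.05 m short of clearing the wall.

v_x = 34.3 cos 67.2° = 13.29 m/s; v_y0 = 34.3 sin 67.2° = 31.62 m/s.
Time to reach the wall: t = 12.7 / 13.29 = 0.9556 s.
Height at that point: y = 31.62×0.9556 − 5.000×0.9556² = 25.65 m.
That is 29.7 − 25.65 = 4.05 m below the top of the wall, so the tennis ball does not clear it.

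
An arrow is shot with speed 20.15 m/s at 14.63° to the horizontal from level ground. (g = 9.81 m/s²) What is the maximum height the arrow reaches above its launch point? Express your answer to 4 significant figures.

1.320 m

Vertical component of launch velocity: v_y = 20.15 sin 14.63° = 5.0894 m/s.
At the highest point the vertical velocity is zero, so v_y² = 2 g h_max.
h_max = (5.0894)² / (2 × 9.81) = 25.902 / 19.62 = 1.320 m.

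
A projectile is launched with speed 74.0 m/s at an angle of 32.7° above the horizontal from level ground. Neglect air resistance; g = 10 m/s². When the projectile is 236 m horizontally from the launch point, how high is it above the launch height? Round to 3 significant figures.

v_x = 74.0 cos 32.7° = 62.27 m/s, v_y0 = 74.0 sin 32.7° = 39.98 m/s.
Time to reach x = 236 m: t = x / v_x = 236 / 62.27 = 3.790 s.
y = v_y0 t − ½ g t² = 39.98×3.790 − 5.000×3.790² = 79.7 m.

79.7 m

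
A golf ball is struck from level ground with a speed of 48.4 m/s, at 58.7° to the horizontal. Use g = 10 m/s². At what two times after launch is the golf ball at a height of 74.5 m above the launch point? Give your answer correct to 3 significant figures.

v_y0 = 48.4 sin 58.7° = 41.36 m/s.
Set y = v_y0 t − ½ g t² = 74.5: 5.000 t² − 41.36 t + 74.5 = 0.
t = [41.36 ± √(1711 − 1490)] / 10 = (41.36 ± 14.87) / 10, giving t = 2.65 s or t = 5.62 s.
So the golf ball is at 74.5 m at t = 2.65 s (rising) and t = 5.62 s (falling).

2.65 s and 5.62 s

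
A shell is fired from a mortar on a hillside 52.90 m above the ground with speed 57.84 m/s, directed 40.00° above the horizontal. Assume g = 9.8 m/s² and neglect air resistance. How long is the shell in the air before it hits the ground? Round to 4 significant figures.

8.813 s

Vertical component: v_y = 57.84 sin 40.00° = 37.179 m/s.
Taking up as positive with launch at y = 52.90 m, landing at y = 0: 0 = 52.90 + 37.179 t − ½(9.8) t².
Solving 4.900 t² − 37.179 t − 52.90 = 0 gives t = [37.179 + √(37.179² + 4·4.900·52.90)] / 9.800 = 8.813 s.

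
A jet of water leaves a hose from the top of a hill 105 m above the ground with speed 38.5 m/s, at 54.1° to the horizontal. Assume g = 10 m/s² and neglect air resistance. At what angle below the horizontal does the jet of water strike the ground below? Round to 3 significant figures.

67.8°

v_x = 38.5 cos 54.1° = 22.58 m/s.
At impact |v_y| = √(v_y0² + 2 g h) = √(31.19² + 2×10×105) = 55.43 m/s.
Angle below horizontal = arctan(|v_y| / v_x) = arctan(55.43 / 22.58) = 67.8°.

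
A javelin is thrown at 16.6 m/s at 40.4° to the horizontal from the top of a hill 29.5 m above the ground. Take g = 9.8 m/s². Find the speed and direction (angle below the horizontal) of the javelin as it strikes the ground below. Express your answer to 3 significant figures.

v_x = 16.6 cos 40.4° = 12.64 m/s (constant).
|v_y| at impact = √((10.76)² + 2×9.8×29.5) = 26.34 m/s.
Speed = √(12.64² + 26.34²) = 29.2 m/s; angle = arctan(26.34/12.64) = 64.4° below horizontal.

29.2 m/s at 64.4° below the horizontal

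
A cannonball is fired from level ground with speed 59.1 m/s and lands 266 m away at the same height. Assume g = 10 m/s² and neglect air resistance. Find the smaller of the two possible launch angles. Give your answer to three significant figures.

Level-ground range: R = v₀² sin(2θ)/g ⇒ sin 2θ = R g / v₀² = 266×10/59.1² = 0.7616.
2θ = arcsin(0.7616) = 49.61° or 180° − 49.61° = 130.39°.
So θ = 24.8° or θ = 65.2°.

24.8°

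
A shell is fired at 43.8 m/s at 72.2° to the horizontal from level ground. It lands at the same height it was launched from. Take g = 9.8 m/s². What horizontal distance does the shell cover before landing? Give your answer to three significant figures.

Components: v_x = 43.8 cos 72.2° = 13.39 m/s, v_y = 43.8 sin 72.2° = 41.70 m/s.
Time of flight (same landing height): t = 2 v_y / g = 2 × 41.70 / 9.8 = 8.510 s.
Range: R = v_x · t = 13.39 × 8.510 = 114 m.

114 m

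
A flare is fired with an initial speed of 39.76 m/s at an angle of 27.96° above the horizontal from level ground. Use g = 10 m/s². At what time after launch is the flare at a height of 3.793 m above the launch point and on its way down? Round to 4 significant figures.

v_y0 = 39.76 sin 27.96° = 18.642 m/s.
Set y = v_y0 t − ½ g t² = 3.793: 5.000 t² − 18.642 t + 3.793 = 0.
t = [18.642 ± √(347.52 − 75.860)] / 10 = (18.642 ± 16.482) / 10, giving t = 0.2160 s or t = 3.512 s.
On the way down corresponds to the larger root: t = 3.512 s.

3.512 s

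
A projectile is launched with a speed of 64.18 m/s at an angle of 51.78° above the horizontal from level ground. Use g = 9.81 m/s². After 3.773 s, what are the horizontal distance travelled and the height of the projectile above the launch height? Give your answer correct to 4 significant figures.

x = 149.8 m, y = 120.4 m

v_x = 64.18 cos 51.78° = 39.707 m/s; v_y0 = 64.18 sin 51.78° = 50.422 m/s.
x = v_x t = 39.707 × 3.773 = 149.8 m.
y = v_y0 t − ½ g t² = 50.422×3.773 − 4.905×3.773² = 120.4 m.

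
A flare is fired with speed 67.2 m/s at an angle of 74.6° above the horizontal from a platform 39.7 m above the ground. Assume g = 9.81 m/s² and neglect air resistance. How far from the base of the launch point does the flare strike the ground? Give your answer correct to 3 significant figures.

Components: v_x = 67.2 cos 74.6° = 17.85 m/s, v_y = 67.2 sin 74.6° = 64.79 m/s.
Vertical: 0 = 39.7 + 64.79 t − ½(9.81) t² ⇒ 4.905 t² − 64.79 t − 39.7 = 0.
t = [64.79 + √(4198 + 778.9)] / 9.810 = 13.80 s.
Horizontal: R = v_x · t = 17.85 × 13.80 = 246 m.

246 m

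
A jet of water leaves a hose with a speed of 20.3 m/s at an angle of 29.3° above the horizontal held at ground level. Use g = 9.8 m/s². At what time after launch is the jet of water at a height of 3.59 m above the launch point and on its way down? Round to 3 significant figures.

v_y0 = 20.3 sin 29.3° = 9.934 m/s.
Set y = v_y0 t − ½ g t² = 3.59: 4.900 t² − 9.934 t + 3.59 = 0.
t = [9.934 ± √(98.68 − 70.36)] / 9.8 = (9.934 ± 5.322) / 9.8, giving t = 0.471 s or t = 1.56 s.
On the way down corresponds to the larger root: t = 1.56 s.

1.56 s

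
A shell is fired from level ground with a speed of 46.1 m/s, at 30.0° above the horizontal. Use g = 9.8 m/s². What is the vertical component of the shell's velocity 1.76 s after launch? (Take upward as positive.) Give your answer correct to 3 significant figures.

Initial vertical component: v_y0 = 46.1 sin 30.0° = 23.05 m/s.
v_y(t) = v_y0 − g t = 23.05 − 9.8 × 1.76 = 5.80 m/s.

5.80 m/s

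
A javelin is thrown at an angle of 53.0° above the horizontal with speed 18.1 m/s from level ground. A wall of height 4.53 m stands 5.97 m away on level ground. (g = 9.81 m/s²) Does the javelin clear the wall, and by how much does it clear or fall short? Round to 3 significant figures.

v_x = 18.1 cos 53.0° = 10.89 m/s; v_y0 = 18.1 sin 53.0° = 14.46 m/s.
Time to reach the wall: t = 5.97 / 10.89 = 0.5482 s.
Height at that point: y = 14.46×0.5482 − 4.905×0.5482² = 6.453 m.
That is 6.453 − 4.53 = 1.92 m above the top of the wall, so the javelin clears it.

Yes — it clears the wall by 1.92 m.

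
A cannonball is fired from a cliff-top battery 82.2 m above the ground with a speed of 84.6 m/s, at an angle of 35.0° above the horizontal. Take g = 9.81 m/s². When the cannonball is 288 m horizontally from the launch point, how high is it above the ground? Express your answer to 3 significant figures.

199 m

v_x = 84.6 cos 35.0° = 69.30 m/s, v_y0 = 84.6 sin 35.0° = 48.52 m/s.
Time to reach x = 288 m: t = x / v_x = 288 / 69.30 = 4.156 s.
y = 82.2 + v_y0 t − ½ g t² = 82.2 + 48.52×4.156 − 4.905×4.156² = 199 m.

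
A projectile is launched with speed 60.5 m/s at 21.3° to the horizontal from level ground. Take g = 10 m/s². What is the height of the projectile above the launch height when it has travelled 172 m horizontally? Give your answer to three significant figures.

20.5 m

v_x = 60.5 cos 21.3° = 56.37 m/s, v_y0 = 60.5 sin 21.3° = 21.98 m/s.
Time to reach x = 172 m: t = x / v_x = 172 / 56.37 = 3.051 s.
y = v_y0 t − ½ g t² = 21.98×3.051 − 5.000×3.051² = 20.5 m.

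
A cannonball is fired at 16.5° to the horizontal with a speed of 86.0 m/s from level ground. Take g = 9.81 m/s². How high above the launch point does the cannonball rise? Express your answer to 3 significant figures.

Vertical component of launch velocity: v_y = 86.0 sin 16.5° = 24.43 m/s.
At the highest point the vertical velocity is zero, so v_y² = 2 g h_max.
h_max = (24.43)² / (2 × 9.81) = 596.8 / 19.62 = 30.4 m.

30.4 m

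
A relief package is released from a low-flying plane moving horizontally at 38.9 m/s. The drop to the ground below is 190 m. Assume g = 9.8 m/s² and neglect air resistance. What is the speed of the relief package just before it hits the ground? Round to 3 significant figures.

Fall time: t = √(2 × 190 / 9.8) = 6.227 s.
At impact: v_x = 38.9 m/s (unchanged), v_y = g t = 9.8 × 6.227 = 61.02 m/s.
Speed = √(v_x² + v_y²) = √(1513 + 3723) = 72.4 m/s.

72.4 m/s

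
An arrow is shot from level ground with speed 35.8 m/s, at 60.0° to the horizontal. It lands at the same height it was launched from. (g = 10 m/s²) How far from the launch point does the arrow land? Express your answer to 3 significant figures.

111 m

Components: v_x = 35.8 cos 60.0° = 17.90 m/s, v_y = 35.8 sin 60.0° = 31.00 m/s.
Time of flight (same landing height): t = 2 v_y / g = 2 × 31.00 / 10 = 6.200 s.
Range: R = v_x · t = 17.90 × 6.200 = 111 m.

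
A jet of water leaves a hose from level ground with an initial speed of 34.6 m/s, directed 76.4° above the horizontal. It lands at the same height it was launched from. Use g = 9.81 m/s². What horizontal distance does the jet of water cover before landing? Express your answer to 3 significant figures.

Components: v_x = 34.6 cos 76.4° = 8.136 m/s, v_y = 34.6 sin 76.4° = 33.63 m/s.
Time of flight (same landing height): t = 2 v_y / g = 2 × 33.63 / 9.81 = 6.856 s.
Range: R = v_x · t = 8.136 × 6.856 = 55.8 m.

55.8 m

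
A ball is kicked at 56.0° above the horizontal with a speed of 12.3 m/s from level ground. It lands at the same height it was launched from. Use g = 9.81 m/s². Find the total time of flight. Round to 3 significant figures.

2.08 s

Vertical component: v_y = 12.3 sin 56.0° = 10.20 m/s.
For a projectile landing at launch height, time of flight is t = 2 v_y / g = 2 × 10.20 / 9.81 = 2.08 s.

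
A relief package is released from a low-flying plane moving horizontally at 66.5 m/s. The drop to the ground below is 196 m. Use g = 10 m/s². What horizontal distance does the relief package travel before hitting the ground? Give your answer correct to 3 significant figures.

Initial vertical velocity is zero, so the fall time comes from h = ½ g t²: t = √(2 × 196 / 10) = 6.261 s.
Horizontal motion is uniform at 66.5 m/s, so x = 66.5 × 6.261 = 416 m.

416 m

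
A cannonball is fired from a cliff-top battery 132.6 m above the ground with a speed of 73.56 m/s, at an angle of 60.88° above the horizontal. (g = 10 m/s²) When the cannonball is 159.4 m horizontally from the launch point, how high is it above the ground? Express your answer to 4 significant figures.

319.6 m

v_x = 73.56 cos 60.88° = 35.797 m/s, v_y0 = 73.56 sin 60.88° = 64.262 m/s.
Time to reach x = 159.4 m: t = x / v_x = 159.4 / 35.797 = 4.4529 s.
y = 132.6 + v_y0 t − ½ g t² = 132.6 + 64.262×4.4529 − 5.000×4.4529² = 319.6 m.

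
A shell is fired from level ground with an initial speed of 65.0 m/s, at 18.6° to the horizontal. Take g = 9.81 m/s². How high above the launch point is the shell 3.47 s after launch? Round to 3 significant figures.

v_y0 = 65.0 sin 18.6° = 20.73 m/s.
y(t) = v_y0 t − ½ g t² = 20.73×3.47 − 4.905×3.47² = 12.9 m.

12.9 m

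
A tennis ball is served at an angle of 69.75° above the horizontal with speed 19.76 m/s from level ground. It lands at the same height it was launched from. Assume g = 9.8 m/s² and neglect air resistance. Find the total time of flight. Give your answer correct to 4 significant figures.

Vertical component: v_y = 19.76 sin 69.75° = 18.539 m/s.
For a projectile landing at launch height, time of flight is t = 2 v_y / g = 2 × 18.539 / 9.8 = 3.783 s.

3.783 s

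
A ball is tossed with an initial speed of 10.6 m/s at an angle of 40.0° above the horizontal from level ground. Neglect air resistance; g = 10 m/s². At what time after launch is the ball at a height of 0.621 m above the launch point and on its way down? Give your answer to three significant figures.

v_y0 = 10.6 sin 40.0° = 6.814 m/s.
Set y = v_y0 t − ½ g t² = 0.621: 5.000 t² − 6.814 t + 0.621 = 0.
t = [6.814 ± √(46.43 − 12.42)] / 10 = (6.814 ± 5.832) / 10, giving t = 0.0982 s or t = 1.26 s.
On the way down corresponds to the larger root: t = 1.26 s.

1.26 s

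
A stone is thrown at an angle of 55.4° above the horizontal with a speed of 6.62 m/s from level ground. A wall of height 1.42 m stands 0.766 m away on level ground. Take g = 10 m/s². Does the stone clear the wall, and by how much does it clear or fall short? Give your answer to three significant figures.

v_x = 6.62 cos 55.4° = 3.759 m/s; v_y0 = 6.62 sin 55.4° = 5.449 m/s.
Time to reach the wall: t = 0.766 / 3.759 = 0.2038 s.
Height at that point: y = 5.449×0.2038 − 5.000×0.2038² = 0.9028 m.
That is 1.42 − 0.9028 = 0.517 m below the top of the wall, so the stone does not clear it.

No — it falls 0.517 m short of clearing the wall.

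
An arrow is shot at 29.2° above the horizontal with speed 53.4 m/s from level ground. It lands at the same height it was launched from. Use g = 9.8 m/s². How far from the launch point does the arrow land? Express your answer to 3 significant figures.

248 m

For level ground, R = v₀² sin(2θ) / g.
sin(2 × 29.2°) = sin 58.40° = 0.8517.
R = (53.4)² × 0.8517 / 9.8 = 248 m.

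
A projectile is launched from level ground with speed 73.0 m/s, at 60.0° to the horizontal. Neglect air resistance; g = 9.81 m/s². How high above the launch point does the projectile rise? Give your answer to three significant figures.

204 m

Vertical component of launch velocity: v_y = 73.0 sin 60.0° = 63.22 m/s.
At the highest point the vertical velocity is zero, so v_y² = 2 g h_max.
h_max = (63.22)² / (2 × 9.81) = 3997 / 19.62 = 204 m.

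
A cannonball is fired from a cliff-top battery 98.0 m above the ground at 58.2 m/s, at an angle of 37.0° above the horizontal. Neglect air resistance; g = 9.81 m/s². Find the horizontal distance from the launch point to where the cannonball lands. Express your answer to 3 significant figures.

Components: v_x = 58.2 cos 37.0° = 46.48 m/s, v_y = 58.2 sin 37.0° = 35.03 m/s.
Vertical: 0 = 98.0 + 35.03 t − ½(9.81) t² ⇒ 4.905 t² − 35.03 t − 98.0 = 0.
t = [35.03 + √(1227 + 1923)] / 9.810 = 9.292 s.
Horizontal: R = v_x · t = 46.48 × 9.292 = 432 m.

432 m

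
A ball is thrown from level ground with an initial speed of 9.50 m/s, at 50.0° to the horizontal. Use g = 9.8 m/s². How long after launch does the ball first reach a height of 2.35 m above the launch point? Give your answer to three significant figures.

0.475 s

v_y0 = 9.50 sin 50.0° = 7.277 m/s.
Set y = v_y0 t − ½ g t² = 2.35: 4.900 t² − 7.277 t + 2.35 = 0.
t = [7.277 ± √(52.95 − 46.06)] / 9.8 = (7.277 ± 2.625) / 9.8, giving t = 0.475 s or t = 1.01 s.
The ball is on the way up at the first time, so t = 0.475 s.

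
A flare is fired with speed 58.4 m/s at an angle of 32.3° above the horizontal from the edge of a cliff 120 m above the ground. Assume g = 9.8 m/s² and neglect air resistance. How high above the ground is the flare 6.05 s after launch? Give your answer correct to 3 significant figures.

v_y0 = 58.4 sin 32.3° = 31.21 m/s.
y(t) = 120 + v_y0 t − ½ g t² = 120 + 31.21×6.05 − ½×9.8×6.05² = 129 m.

129 m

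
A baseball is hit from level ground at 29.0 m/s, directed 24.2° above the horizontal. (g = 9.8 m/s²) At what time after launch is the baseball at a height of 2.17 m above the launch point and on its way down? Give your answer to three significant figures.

2.23 s

v_y0 = 29.0 sin 24.2° = 11.89 m/s.
Set y = v_y0 t − ½ g t² = 2.17: 4.900 t² − 11.89 t + 2.17 = 0.
t = [11.89 ± √(141.4 − 42.53)] / 9.8 = (11.89 ± 9.943) / 9.8, giving t = 0.199 s or t = 2.23 s.
On the way down corresponds to the larger root: t = 2.23 s.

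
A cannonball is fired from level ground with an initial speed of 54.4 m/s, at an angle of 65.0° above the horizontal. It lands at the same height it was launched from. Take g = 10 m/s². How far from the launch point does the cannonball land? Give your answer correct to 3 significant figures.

227 m

For level ground, R = v₀² sin(2θ) / g.
sin(2 × 65.0°) = sin 130.0° = 0.7660.
R = (54.4)² × 0.7660 / 10 = 227 m.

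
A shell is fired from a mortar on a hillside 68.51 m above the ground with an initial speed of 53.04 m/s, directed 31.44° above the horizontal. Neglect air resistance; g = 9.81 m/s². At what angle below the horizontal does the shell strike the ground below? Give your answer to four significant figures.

45.43°

v_x = 53.04 cos 31.44° = 45.253 m/s.
At impact |v_y| = √(v_y0² + 2 g h) = √(27.666² + 2×9.81×68.51) = 45.930 m/s.
Angle below horizontal = arctan(|v_y| / v_x) = arctan(45.930 / 45.253) = 45.43°.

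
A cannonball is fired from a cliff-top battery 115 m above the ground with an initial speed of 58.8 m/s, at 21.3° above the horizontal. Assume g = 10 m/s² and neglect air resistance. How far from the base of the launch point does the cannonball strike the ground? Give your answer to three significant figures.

Components: v_x = 58.8 cos 21.3° = 54.78 m/s, v_y = 58.8 sin 21.3° = 21.36 m/s.
Vertical: 0 = 115 + 21.36 t − ½(10) t² ⇒ 5.000 t² − 21.36 t − 115 = 0.
t = [21.36 + √(456.2 + 2300)] / 10.00 = 7.386 s.
Horizontal: R = v_x · t = 54.78 × 7.386 = 405 m.

405 m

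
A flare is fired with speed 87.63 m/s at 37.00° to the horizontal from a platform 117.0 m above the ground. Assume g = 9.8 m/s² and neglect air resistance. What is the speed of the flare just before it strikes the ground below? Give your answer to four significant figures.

v_x = 87.63 cos 37.00° = 69.984 m/s is unchanged throughout.
For the vertical component, v_y² = v_y0² + 2 g h = (52.737)² + 2×9.8×117.0 = 5074.4, so |v_y| = 71.235 m/s.
Impact speed = √(v_x² + v_y²) = √(4897.8 + 5074.4) = 99.86 m/s.

99.86 m/s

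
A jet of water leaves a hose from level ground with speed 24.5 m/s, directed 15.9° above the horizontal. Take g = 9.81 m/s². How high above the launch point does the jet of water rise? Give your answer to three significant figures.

2.30 m

Vertical component of launch velocity: v_y = 24.5 sin 15.9° = 6.712 m/s.
At the highest point the vertical velocity is zero, so v_y² = 2 g h_max.
h_max = (6.712)² / (2 × 9.81) = 45.05 / 19.62 = 2.30 m.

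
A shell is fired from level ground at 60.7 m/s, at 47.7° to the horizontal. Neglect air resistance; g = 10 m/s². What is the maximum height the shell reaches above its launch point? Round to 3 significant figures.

Vertical component of launch velocity: v_y = 60.7 sin 47.7° = 44.90 m/s.
At the highest point the vertical velocity is zero, so v_y² = 2 g h_max.
h_max = (44.90)² / (2 × 10) = 2016 / 20.00 = 101 m.

101 m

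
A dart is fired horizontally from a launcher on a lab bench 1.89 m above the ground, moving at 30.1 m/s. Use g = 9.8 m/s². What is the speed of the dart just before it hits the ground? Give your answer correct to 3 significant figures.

30.7 m/s

Fall time: t = √(2 × 1.89 / 9.8) = 0.6211 s.
At impact: v_x = 30.1 m/s (unchanged), v_y = g t = 9.8 × 0.6211 = 6.087 m/s.
Speed = √(v_x² + v_y²) = √(906.0 + 37.05) = 30.7 m/s.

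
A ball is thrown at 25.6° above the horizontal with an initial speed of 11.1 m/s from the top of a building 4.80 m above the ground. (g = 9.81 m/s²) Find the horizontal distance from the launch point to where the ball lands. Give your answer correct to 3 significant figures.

Components: v_x = 11.1 cos 25.6° = 10.01 m/s, v_y = 11.1 sin 25.6° = 4.796 m/s.
Vertical: 0 = 4.80 + 4.796 t − ½(9.81) t² ⇒ 4.905 t² − 4.796 t − 4.80 = 0.
t = [4.796 + √(23.00 + 94.18)] / 9.810 = 1.592 s.
Horizontal: R = v_x · t = 10.01 × 1.592 = 15.9 m.

15.9 m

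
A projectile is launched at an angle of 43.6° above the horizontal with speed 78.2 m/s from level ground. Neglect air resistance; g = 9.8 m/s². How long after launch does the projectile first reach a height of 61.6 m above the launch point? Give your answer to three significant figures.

v_y0 = 78.2 sin 43.6° = 53.93 m/s.
Set y = v_y0 t − ½ g t² = 61.6: 4.900 t² − 53.93 t + 61.6 = 0.
t = [53.93 ± √(2908 − 1207)] / 9.8 = (53.93 ± 41.24) / 9.8, giving t = 1.29 s or t = 9.71 s.
The projectile is on the way up at the first time, so t = 1.29 s.

1.29 s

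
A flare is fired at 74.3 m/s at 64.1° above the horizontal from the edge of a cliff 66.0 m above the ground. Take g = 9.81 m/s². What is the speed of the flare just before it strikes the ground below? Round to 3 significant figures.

v_x = 74.3 cos 64.1° = 32.45 m/s is unchanged throughout.
For the vertical component, v_y² = v_y0² + 2 g h = (66.84)² + 2×9.81×66.0 = 5763, so |v_y| = 75.91 m/s.
Impact speed = √(v_x² + v_y²) = √(1053 + 5763) = 82.6 m/s.

82.6 m/s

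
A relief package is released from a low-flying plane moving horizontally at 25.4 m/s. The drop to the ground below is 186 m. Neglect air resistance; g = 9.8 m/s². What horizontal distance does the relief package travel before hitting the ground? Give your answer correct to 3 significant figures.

Initial vertical velocity is zero, so the fall time comes from h = ½ g t²: t = √(2 × 186 / 9.8) = 6.161 s.
Horizontal motion is uniform at 25.4 m/s, so x = 25.4 × 6.161 = 156 m.

156 m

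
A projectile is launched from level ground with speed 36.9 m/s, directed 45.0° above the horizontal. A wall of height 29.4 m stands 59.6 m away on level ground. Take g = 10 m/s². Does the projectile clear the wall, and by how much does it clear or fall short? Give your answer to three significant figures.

v_x = 36.9 cos 45.0° = 26.09 m/s; v_y0 = 36.9 sin 45.0° = 26.09 m/s.
Time to reach the wall: t = 59.6 / 26.09 = 2.284 s.
Height at that point: y = 26.09×2.284 − 5.000×2.284² = 33.51 m.
That is 33.51 − 29.4 = 4.11 m above the top of the wall, so the projectile clears it.

Yes — it clears the wall by 4.11 m.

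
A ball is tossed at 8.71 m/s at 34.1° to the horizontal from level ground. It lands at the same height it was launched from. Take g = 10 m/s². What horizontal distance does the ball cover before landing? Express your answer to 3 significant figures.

For level ground, R = v₀² sin(2θ) / g.
sin(2 × 34.1°) = sin 68.20° = 0.9285.
R = (8.71)² × 0.9285 / 10 = 7.04 m.

7.04 m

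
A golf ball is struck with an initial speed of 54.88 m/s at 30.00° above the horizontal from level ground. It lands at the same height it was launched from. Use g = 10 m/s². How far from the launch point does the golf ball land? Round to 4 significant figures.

260.8 m

For level ground, R = v₀² sin(2θ) / g.
sin(2 × 30.00°) = sin 60.000° = 0.8660.
R = (54.88)² × 0.8660 / 10 = 260.8 m.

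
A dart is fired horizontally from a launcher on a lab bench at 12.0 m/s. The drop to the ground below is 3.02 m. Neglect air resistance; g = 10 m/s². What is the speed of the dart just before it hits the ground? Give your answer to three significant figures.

14.3 m/s

Fall time: t = √(2 × 3.02 / 10) = 0.7772 s.
At impact: v_x = 12.0 m/s (unchanged), v_y = g t = 10 × 0.7772 = 7.772 m/s.
Speed = √(v_x² + v_y²) = √(144.0 + 60.40) = 14.3 m/s.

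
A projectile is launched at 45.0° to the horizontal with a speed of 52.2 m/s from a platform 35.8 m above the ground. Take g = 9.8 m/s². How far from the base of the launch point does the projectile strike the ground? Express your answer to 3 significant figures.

310 m

Components: v_x = 52.2 cos 45.0° = 36.91 m/s, v_y = 52.2 sin 45.0° = 36.91 m/s.
Vertical: 0 = 35.8 + 36.91 t − ½(9.8) t² ⇒ 4.900 t² − 36.91 t − 35.8 = 0.
t = [36.91 + √(1362 + 701.7)] / 9.800 = 8.402 s.
Horizontal: R = v_x · t = 36.91 × 8.402 = 310 m.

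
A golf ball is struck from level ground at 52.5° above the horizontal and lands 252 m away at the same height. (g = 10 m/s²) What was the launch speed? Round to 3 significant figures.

On level ground, R = v₀² sin(2θ) / g, so v₀ = √(R g / sin 2θ).
sin(2 × 52.5°) = 0.9659.
v₀ = √(252 × 10 / 0.9659) = √2609 = 51.1 m/s.

51.1 m/s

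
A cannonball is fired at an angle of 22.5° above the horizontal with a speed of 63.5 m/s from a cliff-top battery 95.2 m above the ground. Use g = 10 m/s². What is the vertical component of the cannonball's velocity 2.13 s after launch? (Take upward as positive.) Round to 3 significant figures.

3.00 m/s

Initial vertical component: v_y0 = 63.5 sin 22.5° = 24.30 m/s.
v_y(t) = v_y0 − g t = 24.30 − 10 × 2.13 = 3.00 m/s.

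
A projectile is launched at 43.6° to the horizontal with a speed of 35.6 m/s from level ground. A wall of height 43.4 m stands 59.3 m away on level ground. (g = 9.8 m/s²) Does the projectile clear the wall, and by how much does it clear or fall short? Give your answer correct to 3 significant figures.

No — it falls 12.9 m short of clearing the wall.

v_x = 35.6 cos 43.6° = 25.78 m/s; v_y0 = 35.6 sin 43.6° = 24.55 m/s.
Time to reach the wall: t = 59.3 / 25.78 = 2.300 s.
Height at that point: y = 24.55×2.300 − 4.900×2.300² = 30.54 m.
That is 43.4 − 30.54 = 12.9 m below the top of the wall, so the projectile does not clear it.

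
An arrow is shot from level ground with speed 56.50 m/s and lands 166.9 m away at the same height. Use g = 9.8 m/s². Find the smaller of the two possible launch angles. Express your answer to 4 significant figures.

15.41°

Level-ground range: R = v₀² sin(2θ)/g ⇒ sin 2θ = R g / v₀² = 166.9×9.8/56.50² = 0.5124.
2θ = arcsin(0.5124) = 30.824° or 180° − 30.824° = 149.176°.
So θ = 15.41° or θ = 74.59°.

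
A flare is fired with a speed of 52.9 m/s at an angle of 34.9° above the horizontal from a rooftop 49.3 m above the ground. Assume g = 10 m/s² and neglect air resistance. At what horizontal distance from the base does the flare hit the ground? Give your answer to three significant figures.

321 m

Components: v_x = 52.9 cos 34.9° = 43.39 m/s, v_y = 52.9 sin 34.9° = 30.27 m/s.
Vertical: 0 = 49.3 + 30.27 t − ½(10) t² ⇒ 5.000 t² − 30.27 t − 49.3 = 0.
t = [30.27 + √(916.3 + 986.0)] / 10.00 = 7.389 s.
Horizontal: R = v_x · t = 43.39 × 7.389 = 321 m.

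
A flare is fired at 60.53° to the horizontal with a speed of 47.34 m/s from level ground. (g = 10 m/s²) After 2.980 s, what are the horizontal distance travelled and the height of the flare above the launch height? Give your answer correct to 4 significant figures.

x = 69.40 m, y = 78.42 m

v_x = 47.34 cos 60.53° = 23.290 m/s; v_y0 = 47.34 sin 60.53° = 41.215 m/s.
x = v_x t = 23.290 × 2.980 = 69.40 m.
y = v_y0 t − ½ g t² = 41.215×2.980 − 5.000×2.980² = 78.42 m.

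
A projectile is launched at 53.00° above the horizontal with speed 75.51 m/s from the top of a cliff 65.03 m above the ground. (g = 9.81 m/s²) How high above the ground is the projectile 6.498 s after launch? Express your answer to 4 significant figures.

v_y0 = 75.51 sin 53.00° = 60.305 m/s.
y(t) = 65.03 + v_y0 t − ½ g t² = 65.03 + 60.305×6.498 − ½×9.81×6.498² = 249.8 m.

249.8 m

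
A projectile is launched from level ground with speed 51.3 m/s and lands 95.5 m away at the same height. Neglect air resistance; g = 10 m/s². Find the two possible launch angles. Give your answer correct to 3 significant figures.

Level-ground range: R = v₀² sin(2θ)/g ⇒ sin 2θ = R g / v₀² = 95.5×10/51.3² = 0.3629.
2θ = arcsin(0.3629) = 21.28° or 180° − 21.28° = 158.72°.
So θ = 10.6° or θ = 79.4°.

10.6° and 79.4°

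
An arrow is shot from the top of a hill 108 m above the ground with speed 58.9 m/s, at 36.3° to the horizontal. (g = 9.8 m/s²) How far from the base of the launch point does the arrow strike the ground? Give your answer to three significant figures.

449 m

Components: v_x = 58.9 cos 36.3° = 47.47 m/s, v_y = 58.9 sin 36.3° = 34.87 m/s.
Vertical: 0 = 108 + 34.87 t − ½(9.8) t² ⇒ 4.900 t² − 34.87 t − 108 = 0.
t = [34.87 + √(1216 + 2117)] / 9.800 = 9.449 s.
Horizontal: R = v_x · t = 47.47 × 9.449 = 449 m.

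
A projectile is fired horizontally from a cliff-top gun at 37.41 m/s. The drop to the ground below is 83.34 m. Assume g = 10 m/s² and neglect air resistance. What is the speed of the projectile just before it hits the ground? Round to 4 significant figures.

Fall time: t = √(2 × 83.34 / 10) = 4.0826 s.
At impact: v_x = 37.41 m/s (unchanged), v_y = g t = 10 × 4.0826 = 40.826 m/s.
Speed = √(v_x² + v_y²) = √(1399.5 + 1666.8) = 55.37 m/s.

55.37 m/s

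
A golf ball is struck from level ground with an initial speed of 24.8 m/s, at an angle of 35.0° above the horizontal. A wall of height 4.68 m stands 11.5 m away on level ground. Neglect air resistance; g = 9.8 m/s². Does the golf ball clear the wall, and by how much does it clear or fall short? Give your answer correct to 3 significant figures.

Yes — it clears the wall by 1.80 m.

v_x = 24.8 cos 35.0° = 20.31 m/s; v_y0 = 24.8 sin 35.0° = 14.22 m/s.
Time to reach the wall: t = 11.5 / 20.31 = 0.5662 s.
Height at that point: y = 14.22×0.5662 − 4.900×0.5662² = 6.481 m.
That is 6.481 − 4.68 = 1.80 m above the top of the wall, so the golf ball clears it.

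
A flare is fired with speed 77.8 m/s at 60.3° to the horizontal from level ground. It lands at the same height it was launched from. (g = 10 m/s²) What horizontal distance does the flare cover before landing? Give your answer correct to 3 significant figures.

For level ground, R = v₀² sin(2θ) / g.
sin(2 × 60.3°) = sin 120.6° = 0.8607.
R = (77.8)² × 0.8607 / 10 = 521 m.

521 m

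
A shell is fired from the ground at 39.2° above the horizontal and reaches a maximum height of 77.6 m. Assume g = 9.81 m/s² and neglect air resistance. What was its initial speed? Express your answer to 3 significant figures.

At maximum height v_y = 0, so (v₀ sin θ)² = 2 g H.
v₀ sin 39.2° = √(2 × 9.81 × 77.6) = 39.02 m/s.
v₀ = 39.02 / sin 39.2° = 39.02 / 0.6320 = 61.7 m/s.

61.7 m/s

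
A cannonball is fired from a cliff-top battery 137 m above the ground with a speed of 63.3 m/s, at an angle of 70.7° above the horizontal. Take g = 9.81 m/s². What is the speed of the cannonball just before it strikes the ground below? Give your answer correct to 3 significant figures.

81.8 m/s

v_x = 63.3 cos 70.7° = 20.92 m/s is unchanged throughout.
For the vertical component, v_y² = v_y0² + 2 g h = (59.74)² + 2×9.81×137 = 6257, so |v_y| = 79.10 m/s.
Impact speed = √(v_x² + v_y²) = √(437.6 + 6257) = 81.8 m/s.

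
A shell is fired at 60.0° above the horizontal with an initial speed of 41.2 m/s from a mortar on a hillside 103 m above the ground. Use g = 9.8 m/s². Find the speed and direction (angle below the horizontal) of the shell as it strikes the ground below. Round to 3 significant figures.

v_x = 41.2 cos 60.0° = 20.60 m/s (constant).
|v_y| at impact = √((35.68)² + 2×9.8×103) = 57.37 m/s.
Speed = √(20.60² + 57.37²) = 61.0 m/s; angle = arctan(57.37/20.60) = 70.2° below horizontal.

61.0 m/s at 70.2° below the horizontal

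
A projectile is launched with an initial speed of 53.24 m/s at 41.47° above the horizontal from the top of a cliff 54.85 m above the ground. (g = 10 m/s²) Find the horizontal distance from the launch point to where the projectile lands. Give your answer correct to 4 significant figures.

Components: v_x = 53.24 cos 41.47° = 39.893 m/s, v_y = 53.24 sin 41.47° = 35.257 m/s.
Vertical: 0 = 54.85 + 35.257 t − ½(10) t² ⇒ 5.000 t² − 35.257 t − 54.85 = 0.
t = [35.257 + √(1243.1 + 1097.0)] / 10.00 = 8.3632 s.
Horizontal: R = v_x · t = 39.893 × 8.3632 = 333.6 m.

333.6 m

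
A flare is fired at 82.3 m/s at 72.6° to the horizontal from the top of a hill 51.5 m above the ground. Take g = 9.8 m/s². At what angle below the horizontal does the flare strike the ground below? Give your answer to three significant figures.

v_x = 82.3 cos 72.6° = 24.61 m/s.
At impact |v_y| = √(v_y0² + 2 g h) = √(78.53² + 2×9.8×51.5) = 84.71 m/s.
Angle below horizontal = arctan(|v_y| / v_x) = arctan(84.71 / 24.61) = 73.8°.

73.8°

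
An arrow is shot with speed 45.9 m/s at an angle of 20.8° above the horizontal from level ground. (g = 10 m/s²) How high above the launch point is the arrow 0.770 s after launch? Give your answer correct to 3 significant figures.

9.59 m

v_y0 = 45.9 sin 20.8° = 16.30 m/s.
y(t) = v_y0 t − ½ g t² = 16.30×0.770 − 5.000×0.770² = 9.59 m.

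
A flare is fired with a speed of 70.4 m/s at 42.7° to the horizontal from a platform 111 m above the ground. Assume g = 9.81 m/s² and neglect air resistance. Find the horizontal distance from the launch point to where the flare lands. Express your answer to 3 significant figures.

604 m

Components: v_x = 70.4 cos 42.7° = 51.74 m/s, v_y = 70.4 sin 42.7° = 47.74 m/s.
Vertical: 0 = 111 + 47.74 t − ½(9.81) t² ⇒ 4.905 t² − 47.74 t − 111 = 0.
t = [47.74 + √(2279 + 2178)] / 9.810 = 11.67 s.
Horizontal: R = v_x · t = 51.74 × 11.67 = 604 m.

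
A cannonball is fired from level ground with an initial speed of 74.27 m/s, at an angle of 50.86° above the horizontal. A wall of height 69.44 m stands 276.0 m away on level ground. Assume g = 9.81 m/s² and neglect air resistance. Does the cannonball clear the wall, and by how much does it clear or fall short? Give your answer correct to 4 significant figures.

Yes — it clears the wall by 99.68 m.

v_x = 74.27 cos 50.86° = 46.881 m/s; v_y0 = 74.27 sin 50.86° = 57.604 m/s.
Time to reach the wall: t = 276.0 / 46.881 = 5.8872 s.
Height at that point: y = 57.604×5.8872 − 4.905×5.8872² = 169.12 m.
That is 169.12 − 69.44 = 99.68 m above the top of the wall, so the cannonball clears it.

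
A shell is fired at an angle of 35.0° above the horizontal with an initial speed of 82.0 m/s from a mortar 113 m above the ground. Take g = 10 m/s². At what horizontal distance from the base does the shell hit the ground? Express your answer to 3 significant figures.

765 m

Components: v_x = 82.0 cos 35.0° = 67.17 m/s, v_y = 82.0 sin 35.0° = 47.03 m/s.
Vertical: 0 = 113 + 47.03 t − ½(10) t² ⇒ 5.000 t² − 47.03 t − 113 = 0.
t = [47.03 + √(2212 + 2260)] / 10.00 = 11.39 s.
Horizontal: R = v_x · t = 67.17 × 11.39 = 765 m.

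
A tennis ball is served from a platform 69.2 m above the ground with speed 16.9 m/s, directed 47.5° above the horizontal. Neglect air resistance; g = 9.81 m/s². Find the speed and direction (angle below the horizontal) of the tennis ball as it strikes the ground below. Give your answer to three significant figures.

v_x = 16.9 cos 47.5° = 11.42 m/s (constant).
|v_y| at impact = √((12.46)² + 2×9.81×69.2) = 38.90 m/s.
Speed = √(11.42² + 38.90²) = 40.5 m/s; angle = arctan(38.90/11.42) = 73.6° below horizontal.

40.5 m/s at 73.6° below the horizontal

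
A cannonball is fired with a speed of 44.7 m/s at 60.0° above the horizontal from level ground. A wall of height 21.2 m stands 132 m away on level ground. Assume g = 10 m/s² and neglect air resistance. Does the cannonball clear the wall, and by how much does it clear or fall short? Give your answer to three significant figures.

v_x = 44.7 cos 60.0° = 22.35 m/s; v_y0 = 44.7 sin 60.0° = 38.71 m/s.
Time to reach the wall: t = 132 / 22.35 = 5.906 s.
Height at that point: y = 38.71×5.906 − 5.000×5.906² = 54.22 m.
That is 54.22 − 21.2 = 33.0 m above the top of the wall, so the cannonball clears it.

Yes — it clears the wall by 33.0 m.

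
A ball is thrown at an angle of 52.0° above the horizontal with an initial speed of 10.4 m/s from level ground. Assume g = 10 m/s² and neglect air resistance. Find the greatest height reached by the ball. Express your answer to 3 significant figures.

3.36 m

Vertical component of launch velocity: v_y = 10.4 sin 52.0° = 8.195 m/s.
At the highest point the vertical velocity is zero, so v_y² = 2 g h_max.
h_max = (8.195)² / (2 × 10) = 67.16 / 20.00 = 3.36 m.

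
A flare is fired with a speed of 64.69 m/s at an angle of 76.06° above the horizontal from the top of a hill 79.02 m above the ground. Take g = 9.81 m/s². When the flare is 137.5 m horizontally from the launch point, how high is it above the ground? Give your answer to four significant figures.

v_x = 64.69 cos 76.06° = 15.584 m/s, v_y0 = 64.69 sin 76.06° = 62.785 m/s.
Time to reach x = 137.5 m: t = x / v_x = 137.5 / 15.584 = 8.8232 s.
y = 79.02 + v_y0 t − ½ g t² = 79.02 + 62.785×8.8232 − 4.905×8.8232² = 251.1 m.

251.1 m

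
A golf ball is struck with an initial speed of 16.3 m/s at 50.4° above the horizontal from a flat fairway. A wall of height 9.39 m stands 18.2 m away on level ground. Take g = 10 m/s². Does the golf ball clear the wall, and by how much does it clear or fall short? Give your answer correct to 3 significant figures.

No — it falls 2.73 m short of clearing the wall.

v_x = 16.3 cos 50.4° = 10.39 m/s; v_y0 = 16.3 sin 50.4° = 12.56 m/s.
Time to reach the wall: t = 18.2 / 10.39 = 1.752 s.
Height at that point: y = 12.56×1.752 − 5.000×1.752² = 6.658 m.
That is 9.39 − 6.658 = 2.73 m below the top of the wall, so the golf ball does not clear it.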